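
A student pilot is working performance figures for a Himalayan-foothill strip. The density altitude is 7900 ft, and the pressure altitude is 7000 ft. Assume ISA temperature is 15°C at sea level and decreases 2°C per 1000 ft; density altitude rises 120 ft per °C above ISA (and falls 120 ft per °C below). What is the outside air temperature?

8.5°C

Density altitude − pressure altitude = 7900 − 7000 = +900 ft.
At 120 ft/°C that is an ISA deviation of 900/120 = +7.5°C.
ISA temperature at 7000 ft = 15 − 2 × (7000/1000) = 1°C.
OAT = ISA + deviation = 1 + (+7.5) = 8.5°C.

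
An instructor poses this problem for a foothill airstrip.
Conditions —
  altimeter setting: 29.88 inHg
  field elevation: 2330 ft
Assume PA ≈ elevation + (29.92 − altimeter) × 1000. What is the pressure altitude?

2370 ft

Pressure correction = (29.92 − 29.88) × 1000 = +40 ft.
Pressure altitude = 2330 + (+40) = 2370 ft.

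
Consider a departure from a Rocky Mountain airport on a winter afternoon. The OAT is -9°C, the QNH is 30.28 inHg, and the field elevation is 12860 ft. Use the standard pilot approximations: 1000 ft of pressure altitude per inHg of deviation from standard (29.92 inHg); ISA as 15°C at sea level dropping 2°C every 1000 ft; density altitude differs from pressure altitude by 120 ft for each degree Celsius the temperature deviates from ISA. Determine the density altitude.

Pressure altitude = 12860 + (29.92 − 30.28) × 1000 = 12860 + (-360) = 12500 ft.
ISA temperature at 12500 ft = 15 − 2 × (12500/1000) = -10°C.
ISA deviation = -9 − (-10) = +1°C.
Density altitude = 12500 + 120 × (1) = 12620 ft.

12620 ft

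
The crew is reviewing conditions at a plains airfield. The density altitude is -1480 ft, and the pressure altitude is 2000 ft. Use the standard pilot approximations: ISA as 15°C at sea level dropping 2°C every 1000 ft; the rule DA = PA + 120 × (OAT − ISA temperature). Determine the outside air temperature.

-18°C

Density altitude − pressure altitude = -1480 − 2000 = -3480 ft.
At 120 ft/°C that is an ISA deviation of -3480/120 = -29°C.
ISA temperature at 2000 ft = 15 − 2 × (2000/1000) = 11°C.
OAT = ISA + deviation = 11 + (-29) = -18°C.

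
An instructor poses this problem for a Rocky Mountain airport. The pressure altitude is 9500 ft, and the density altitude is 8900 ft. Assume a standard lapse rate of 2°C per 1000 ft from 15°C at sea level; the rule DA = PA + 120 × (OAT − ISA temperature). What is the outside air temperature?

Density altitude − pressure altitude = 8900 − 9500 = -600 ft.
At 120 ft/°C that is an ISA deviation of -600/120 = -5°C.
ISA temperature at 9500 ft = 15 − 2 × (9500/1000) = -4°C.
OAT = ISA + deviation = -4 + (-5) = -9°C.

-9°C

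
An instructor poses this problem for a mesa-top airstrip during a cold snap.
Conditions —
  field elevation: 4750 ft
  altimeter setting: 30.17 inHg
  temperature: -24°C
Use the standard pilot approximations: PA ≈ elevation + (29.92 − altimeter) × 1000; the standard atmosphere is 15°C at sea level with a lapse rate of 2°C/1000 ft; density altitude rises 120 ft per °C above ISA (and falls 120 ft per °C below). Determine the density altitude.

900 ft

Pressure altitude = 4750 + (29.92 − 30.17) × 1000 = 4750 + (-250) = 4500 ft.
ISA temperature at 4500 ft = 15 − 2 × (4500/1000) = 6°C.
ISA deviation = -24 − 6 = -30°C.
Density altitude = 4500 + 120 × (-30) = 900 ft.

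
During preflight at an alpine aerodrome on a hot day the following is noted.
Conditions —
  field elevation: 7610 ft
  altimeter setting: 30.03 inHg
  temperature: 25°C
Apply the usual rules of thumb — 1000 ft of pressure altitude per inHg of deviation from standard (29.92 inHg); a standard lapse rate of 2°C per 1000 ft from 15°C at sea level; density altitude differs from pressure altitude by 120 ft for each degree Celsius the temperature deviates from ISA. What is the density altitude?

Pressure altitude = 7610 + (29.92 − 30.03) × 1000 = 7610 + (-110) = 7500 ft.
ISA temperature at 7500 ft = 15 − 2 × (7500/1000) = 0°C.
ISA deviation = 25 − 0 = +25°C.
Density altitude = 7500 + 120 × (25) = 10500 ft.

10500 ft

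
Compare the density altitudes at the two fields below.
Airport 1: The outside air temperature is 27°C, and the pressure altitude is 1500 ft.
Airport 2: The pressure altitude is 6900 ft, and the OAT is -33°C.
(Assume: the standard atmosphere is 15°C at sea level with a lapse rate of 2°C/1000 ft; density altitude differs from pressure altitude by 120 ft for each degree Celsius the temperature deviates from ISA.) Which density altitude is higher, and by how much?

Airport 1 by 504 ft

Airport 1: ISA temp = 12°C, deviation +15°C, DA = 1500 + 120 × 15 = 3300 ft.
Airport 2: ISA temp = 1.2°C, deviation -34.2°C, DA = 6900 + 120 × (-34.2) = 2796 ft.
Airport 1 is higher by 3300 − 2796 = 504 ft.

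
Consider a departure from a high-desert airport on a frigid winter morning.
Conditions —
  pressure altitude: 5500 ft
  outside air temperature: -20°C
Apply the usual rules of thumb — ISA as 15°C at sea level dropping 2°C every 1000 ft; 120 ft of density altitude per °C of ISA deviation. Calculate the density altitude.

2620 ft

ISA temperature at 5500 ft = 15 − 2 × (5500/1000) = 4°C.
ISA deviation = -20 − 4 = -24°C.
Density altitude = 5500 + 120 × (-24) = 5500 + (-2880) = 2620 ft.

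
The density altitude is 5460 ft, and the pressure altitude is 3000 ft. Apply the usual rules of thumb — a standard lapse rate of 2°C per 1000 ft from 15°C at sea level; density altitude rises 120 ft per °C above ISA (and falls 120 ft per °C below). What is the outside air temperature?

Density altitude − pressure altitude = 5460 − 3000 = +2460 ft.
At 120 ft/°C that is an ISA deviation of 2460/120 = +20.5°C.
ISA temperature at 3000 ft = 15 − 2 × (3000/1000) = 9°C.
OAT = ISA + deviation = 9 + (+20.5) = 29.5°C.

29.5°C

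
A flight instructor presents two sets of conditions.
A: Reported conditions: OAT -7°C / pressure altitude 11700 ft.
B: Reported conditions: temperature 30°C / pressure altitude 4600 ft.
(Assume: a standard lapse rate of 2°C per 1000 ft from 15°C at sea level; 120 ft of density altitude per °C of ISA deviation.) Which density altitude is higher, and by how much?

A: ISA temp = -8.4°C, deviation +1.4°C, DA = 11700 + 120 × 1.4 = 11868 ft.
B: ISA temp = 5.8°C, deviation +24.2°C, DA = 4600 + 120 × 24.2 = 7504 ft.
A is higher by 11868 − 7504 = 4364 ft.

A by 4364 ft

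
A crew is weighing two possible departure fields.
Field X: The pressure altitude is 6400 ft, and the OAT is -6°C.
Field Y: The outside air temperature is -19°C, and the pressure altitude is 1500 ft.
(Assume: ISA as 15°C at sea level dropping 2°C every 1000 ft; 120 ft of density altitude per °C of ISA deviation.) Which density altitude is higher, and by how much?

Field X: ISA temp = 2.2°C, deviation -8.2°C, DA = 6400 + 120 × (-8.2) = 5416 ft.
Field Y: ISA temp = 12°C, deviation -31°C, DA = 1500 + 120 × (-31) = -2220 ft.
Field X is higher by 5416 − (-2220) = 7636 ft.

Field X by 7636 ft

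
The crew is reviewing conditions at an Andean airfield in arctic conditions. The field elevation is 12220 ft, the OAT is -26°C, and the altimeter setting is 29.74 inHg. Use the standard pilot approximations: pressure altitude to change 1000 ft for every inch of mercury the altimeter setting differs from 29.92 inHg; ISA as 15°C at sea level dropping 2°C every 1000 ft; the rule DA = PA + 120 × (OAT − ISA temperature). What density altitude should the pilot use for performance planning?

10456 ft

Pressure altitude = 12220 + (29.92 − 29.74) × 1000 = 12220 + (+180) = 12400 ft.
ISA temperature at 12400 ft = 15 − 2 × (12400/1000) = -9.8°C.
ISA deviation = -26 − (-9.8) = -16.2°C.
Density altitude = 12400 + 120 × (-16.2) = 10456 ft.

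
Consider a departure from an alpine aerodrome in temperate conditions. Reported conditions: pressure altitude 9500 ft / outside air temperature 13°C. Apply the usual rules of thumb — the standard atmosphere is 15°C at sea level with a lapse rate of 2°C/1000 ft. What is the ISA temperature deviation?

ISA temperature at 9500 ft = 15 − 2 × (9500/1000) = -4°C.
Deviation = OAT − ISA = 13 − (-4) = +17°C.

ISA+17°C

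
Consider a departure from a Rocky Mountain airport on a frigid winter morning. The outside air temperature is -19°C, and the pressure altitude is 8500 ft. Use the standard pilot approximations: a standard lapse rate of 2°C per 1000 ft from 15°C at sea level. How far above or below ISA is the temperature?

ISA-17°C

ISA temperature at 8500 ft = 15 − 2 × (8500/1000) = -2°C.
Deviation = OAT − ISA = -19 − (-2) = -17°C.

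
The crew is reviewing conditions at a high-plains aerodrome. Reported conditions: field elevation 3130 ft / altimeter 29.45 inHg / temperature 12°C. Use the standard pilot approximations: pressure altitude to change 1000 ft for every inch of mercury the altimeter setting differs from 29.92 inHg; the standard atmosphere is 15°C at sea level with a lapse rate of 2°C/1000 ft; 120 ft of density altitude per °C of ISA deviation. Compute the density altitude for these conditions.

4104 ft

Pressure altitude = 3130 + (29.92 − 29.45) × 1000 = 3130 + (+470) = 3600 ft.
ISA temperature at 3600 ft = 15 − 2 × (3600/1000) = 7.8°C.
ISA deviation = 12 − 7.8 = +4.2°C.
Density altitude = 3600 + 120 × (4.2) = 4104 ft.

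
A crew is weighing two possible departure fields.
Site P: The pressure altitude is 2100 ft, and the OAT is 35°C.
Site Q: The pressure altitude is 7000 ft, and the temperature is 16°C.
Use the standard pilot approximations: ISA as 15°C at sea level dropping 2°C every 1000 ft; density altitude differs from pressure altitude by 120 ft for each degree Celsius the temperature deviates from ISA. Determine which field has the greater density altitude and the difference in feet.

Site P: ISA temp = 10.8°C, deviation +24.2°C, DA = 2100 + 120 × 24.2 = 5004 ft.
Site Q: ISA temp = 1°C, deviation +15°C, DA = 7000 + 120 × 15 = 8800 ft.
Site Q is higher by 8800 − 5004 = 3796 ft.

Site Q by 3796 ft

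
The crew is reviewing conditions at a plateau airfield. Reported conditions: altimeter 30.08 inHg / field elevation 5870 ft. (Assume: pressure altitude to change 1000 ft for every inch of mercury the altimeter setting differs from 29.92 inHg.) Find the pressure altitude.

Pressure correction = (29.92 − 30.08) × 1000 = -160 ft.
Pressure altitude = 5870 + (-160) = 5710 ft.

5710 ft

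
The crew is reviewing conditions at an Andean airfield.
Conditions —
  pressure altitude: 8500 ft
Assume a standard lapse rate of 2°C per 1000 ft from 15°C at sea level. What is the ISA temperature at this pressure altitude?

-2°C

ISA temperature = 15 − 2 × (8500/1000) = 15 − 17 = -2°C.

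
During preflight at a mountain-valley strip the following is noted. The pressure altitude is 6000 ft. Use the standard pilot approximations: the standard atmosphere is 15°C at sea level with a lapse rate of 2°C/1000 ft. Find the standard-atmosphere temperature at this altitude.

ISA temperature = 15 − 2 × (6000/1000) = 15 − 12 = 3°C.

3°C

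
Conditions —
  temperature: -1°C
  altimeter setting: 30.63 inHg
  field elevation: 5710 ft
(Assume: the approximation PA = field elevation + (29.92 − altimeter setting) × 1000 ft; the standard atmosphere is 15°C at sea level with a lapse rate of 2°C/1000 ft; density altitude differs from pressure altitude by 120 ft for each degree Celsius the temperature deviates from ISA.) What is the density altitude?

4280 ft

Pressure altitude = 5710 + (29.92 − 30.63) × 1000 = 5710 + (-710) = 5000 ft.
ISA temperature at 5000 ft = 15 − 2 × (5000/1000) = 5°C.
ISA deviation = -1 − 5 = -6°C.
Density altitude = 5000 + 120 × (-6) = 4280 ft.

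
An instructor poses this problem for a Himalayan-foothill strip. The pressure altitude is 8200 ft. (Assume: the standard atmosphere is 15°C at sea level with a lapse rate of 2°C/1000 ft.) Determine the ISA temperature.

-1.4°C

ISA temperature = 15 − 2 × (8200/1000) = 15 − 16.4 = -1.4°C.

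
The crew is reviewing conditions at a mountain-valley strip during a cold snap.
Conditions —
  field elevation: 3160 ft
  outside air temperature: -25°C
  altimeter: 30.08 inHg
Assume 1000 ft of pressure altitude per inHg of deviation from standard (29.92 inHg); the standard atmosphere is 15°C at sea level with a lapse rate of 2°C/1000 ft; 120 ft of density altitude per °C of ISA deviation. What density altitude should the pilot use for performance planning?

Pressure altitude = 3160 + (29.92 − 30.08) × 1000 = 3160 + (-160) = 3000 ft.
ISA temperature at 3000 ft = 15 − 2 × (3000/1000) = 9°C.
ISA deviation = -25 − 9 = -34°C.
Density altitude = 3000 + 120 × (-34) = -1080 ft.

-1080 ft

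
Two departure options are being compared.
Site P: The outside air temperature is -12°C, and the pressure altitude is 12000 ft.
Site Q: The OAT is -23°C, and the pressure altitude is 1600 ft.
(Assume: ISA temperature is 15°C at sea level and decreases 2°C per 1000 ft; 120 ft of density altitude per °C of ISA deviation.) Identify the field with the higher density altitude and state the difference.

Site P: ISA temp = -9°C, deviation -3°C, DA = 12000 + 120 × (-3) = 11640 ft.
Site Q: ISA temp = 11.8°C, deviation -34.8°C, DA = 1600 + 120 × (-34.8) = -2576 ft.
Site P is higher by 11640 − (-2576) = 14216 ft.

Site P by 14216 ft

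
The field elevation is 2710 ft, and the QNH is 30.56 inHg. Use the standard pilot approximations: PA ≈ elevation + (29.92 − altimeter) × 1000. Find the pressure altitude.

Pressure correction = (29.92 − 30.56) × 1000 = -640 ft.
Pressure altitude = 2710 + (-640) = 2070 ft.

2070 ft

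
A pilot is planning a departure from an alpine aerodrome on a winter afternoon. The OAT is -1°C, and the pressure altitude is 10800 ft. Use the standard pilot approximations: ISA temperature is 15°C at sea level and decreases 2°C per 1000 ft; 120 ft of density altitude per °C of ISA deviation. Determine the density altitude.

ISA temperature at 10800 ft = 15 − 2 × (10800/1000) = -6.6°C.
ISA deviation = -1 − (-6.6) = +5.6°C.
Density altitude = 10800 + 120 × (5.6) = 10800 + (+672) = 11472 ft.

11472 ft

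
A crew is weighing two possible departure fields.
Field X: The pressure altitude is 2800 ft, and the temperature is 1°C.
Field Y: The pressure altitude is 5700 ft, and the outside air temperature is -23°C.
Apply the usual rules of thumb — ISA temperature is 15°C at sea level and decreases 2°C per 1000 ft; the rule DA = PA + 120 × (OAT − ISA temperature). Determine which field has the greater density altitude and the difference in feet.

Field Y by 716 ft

Field X: ISA temp = 9.4°C, deviation -8.4°C, DA = 2800 + 120 × (-8.4) = 1792 ft.
Field Y: ISA temp = 3.6°C, deviation -26.6°C, DA = 5700 + 120 × (-26.6) = 2508 ft.
Field Y is higher by 2508 − 1792 = 716 ft.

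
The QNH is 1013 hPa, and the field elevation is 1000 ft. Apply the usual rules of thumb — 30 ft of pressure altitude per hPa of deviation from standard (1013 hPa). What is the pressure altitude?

1000 ft

Pressure correction = (1013 − 1013) × 30 = 0 ft.
Pressure altitude = 1000 + (0) = 1000 ft.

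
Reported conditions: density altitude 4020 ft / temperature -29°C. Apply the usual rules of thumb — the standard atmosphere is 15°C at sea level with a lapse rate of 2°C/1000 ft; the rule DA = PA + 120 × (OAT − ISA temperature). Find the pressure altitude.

7500 ft

DA = PA + 120 × (OAT − (15 − 2·PA/1000)) = PA + 120·OAT − 1800 + 0.24·PA = 1.24·PA + 120·OAT − 1800.
So 1.24·PA = 4020 − 120 × (-29) + 1800 = 9300.
PA = 9300 / 1.24 = 7500 ft.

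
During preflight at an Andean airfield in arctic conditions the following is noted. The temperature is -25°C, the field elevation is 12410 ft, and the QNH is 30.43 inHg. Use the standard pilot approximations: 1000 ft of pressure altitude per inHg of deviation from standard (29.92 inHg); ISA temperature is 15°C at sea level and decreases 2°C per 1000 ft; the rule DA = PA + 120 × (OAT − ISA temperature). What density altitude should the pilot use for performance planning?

9956 ft

Pressure altitude = 12410 + (29.92 − 30.43) × 1000 = 12410 + (-510) = 11900 ft.
ISA temperature at 11900 ft = 15 − 2 × (11900/1000) = -8.8°C.
ISA deviation = -25 − (-8.8) = -16.2°C.
Density altitude = 11900 + 120 × (-16.2) = 9956 ft.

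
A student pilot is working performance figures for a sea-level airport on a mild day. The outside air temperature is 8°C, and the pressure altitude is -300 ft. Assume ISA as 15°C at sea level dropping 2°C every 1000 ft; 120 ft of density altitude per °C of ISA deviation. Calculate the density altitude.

ISA temperature at -300 ft = 15 − 2 × (-300/1000) = 15.6°C.
ISA deviation = 8 − 15.6 = -7.6°C.
Density altitude = -300 + 120 × (-7.6) = -300 + (-912) = -1212 ft.

-1212 ft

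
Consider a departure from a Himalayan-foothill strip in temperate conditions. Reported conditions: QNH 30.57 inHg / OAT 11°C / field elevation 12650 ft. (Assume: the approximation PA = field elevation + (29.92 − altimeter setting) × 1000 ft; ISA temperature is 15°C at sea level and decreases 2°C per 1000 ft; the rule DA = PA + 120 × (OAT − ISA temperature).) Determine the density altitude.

14400 ft

Pressure altitude = 12650 + (29.92 − 30.57) × 1000 = 12650 + (-650) = 12000 ft.
ISA temperature at 12000 ft = 15 − 2 × (12000/1000) = -9°C.
ISA deviation = 11 − (-9) = +20°C.
Density altitude = 12000 + 120 × (20) = 14400 ft.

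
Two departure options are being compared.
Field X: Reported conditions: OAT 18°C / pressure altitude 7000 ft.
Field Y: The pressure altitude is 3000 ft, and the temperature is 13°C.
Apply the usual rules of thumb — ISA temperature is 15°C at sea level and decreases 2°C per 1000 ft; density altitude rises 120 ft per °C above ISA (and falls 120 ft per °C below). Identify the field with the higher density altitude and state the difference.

Field X: ISA temp = 1°C, deviation +17°C, DA = 7000 + 120 × 17 = 9040 ft.
Field Y: ISA temp = 9°C, deviation +4°C, DA = 3000 + 120 × 4 = 3480 ft.
Field X is higher by 9040 − 3480 = 5560 ft.

Field X by 5560 ft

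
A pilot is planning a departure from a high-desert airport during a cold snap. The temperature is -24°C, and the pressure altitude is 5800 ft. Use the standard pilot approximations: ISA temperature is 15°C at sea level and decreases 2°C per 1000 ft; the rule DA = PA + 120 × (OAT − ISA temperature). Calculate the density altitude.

2512 ft

ISA temperature at 5800 ft = 15 − 2 × (5800/1000) = 3.4°C.
ISA deviation = -24 − 3.4 = -27.4°C.
Density altitude = 5800 + 120 × (-27.4) = 5800 + (-3288) = 2512 ft.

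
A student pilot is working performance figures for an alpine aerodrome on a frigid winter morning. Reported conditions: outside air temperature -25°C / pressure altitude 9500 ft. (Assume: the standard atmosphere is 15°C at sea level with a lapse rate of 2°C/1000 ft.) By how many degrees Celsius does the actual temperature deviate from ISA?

ISA temperature at 9500 ft = 15 − 2 × (9500/1000) = -4°C.
Deviation = OAT − ISA = -25 − (-4) = -21°C.

ISA-21°C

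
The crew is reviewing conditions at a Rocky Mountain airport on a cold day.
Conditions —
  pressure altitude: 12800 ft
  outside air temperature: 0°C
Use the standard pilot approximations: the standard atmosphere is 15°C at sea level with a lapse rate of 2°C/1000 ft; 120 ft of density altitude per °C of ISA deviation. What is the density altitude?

ISA temperature at 12800 ft = 15 − 2 × (12800/1000) = -10.6°C.
ISA deviation = 0 − (-10.6) = +10.6°C.
Density altitude = 12800 + 120 × (10.6) = 12800 + (+1272) = 14072 ft.

14072 ft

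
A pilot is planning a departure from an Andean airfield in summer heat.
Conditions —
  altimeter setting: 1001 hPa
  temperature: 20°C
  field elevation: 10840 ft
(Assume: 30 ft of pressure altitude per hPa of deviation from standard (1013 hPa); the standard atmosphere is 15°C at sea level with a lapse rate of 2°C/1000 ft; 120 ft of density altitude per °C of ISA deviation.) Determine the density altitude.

Pressure altitude = 10840 + (1013 − 1001) × 30 = 10840 + (+360) = 11200 ft.
ISA temperature at 11200 ft = 15 − 2 × (11200/1000) = -7.4°C.
ISA deviation = 20 − (-7.4) = +27.4°C.
Density altitude = 11200 + 120 × (27.4) = 14488 ft.

14488 ft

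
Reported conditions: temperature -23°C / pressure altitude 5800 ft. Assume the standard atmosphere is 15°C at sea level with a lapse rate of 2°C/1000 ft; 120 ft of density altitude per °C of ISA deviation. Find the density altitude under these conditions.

ISA temperature at 5800 ft = 15 − 2 × (5800/1000) = 3.4°C.
ISA deviation = -23 − 3.4 = -26.4°C.
Density altitude = 5800 + 120 × (-26.4) = 5800 + (-3168) = 2632 ft.

2632 ft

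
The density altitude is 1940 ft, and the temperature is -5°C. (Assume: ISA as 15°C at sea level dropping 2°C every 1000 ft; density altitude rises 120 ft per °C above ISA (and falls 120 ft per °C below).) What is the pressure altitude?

3500 ft

DA = PA + 120 × (OAT − (15 − 2·PA/1000)) = PA + 120·OAT − 1800 + 0.24·PA = 1.24·PA + 120·OAT − 1800.
So 1.24·PA = 1940 − 120 × (-5) + 1800 = 4340.
PA = 4340 / 1.24 = 3500 ft.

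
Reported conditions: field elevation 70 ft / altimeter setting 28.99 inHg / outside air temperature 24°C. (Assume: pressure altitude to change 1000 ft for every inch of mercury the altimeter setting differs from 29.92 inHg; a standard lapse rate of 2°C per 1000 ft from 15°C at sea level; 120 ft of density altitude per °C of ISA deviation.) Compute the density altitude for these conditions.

2320 ft

Pressure altitude = 70 + (29.92 − 28.99) × 1000 = 70 + (+930) = 1000 ft.
ISA temperature at 1000 ft = 15 − 2 × (1000/1000) = 13°C.
ISA deviation = 24 − 13 = +11°C.
Density altitude = 1000 + 120 × (11) = 2320 ft.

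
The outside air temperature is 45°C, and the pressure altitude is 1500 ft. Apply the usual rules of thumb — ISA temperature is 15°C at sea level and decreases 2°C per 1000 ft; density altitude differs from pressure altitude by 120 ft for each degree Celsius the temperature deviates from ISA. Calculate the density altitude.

ISA temperature at 1500 ft = 15 − 2 × (1500/1000) = 12°C.
ISA deviation = 45 − 12 = +33°C.
Density altitude = 1500 + 120 × (33) = 1500 + (+3960) = 5460 ft.

5460 ft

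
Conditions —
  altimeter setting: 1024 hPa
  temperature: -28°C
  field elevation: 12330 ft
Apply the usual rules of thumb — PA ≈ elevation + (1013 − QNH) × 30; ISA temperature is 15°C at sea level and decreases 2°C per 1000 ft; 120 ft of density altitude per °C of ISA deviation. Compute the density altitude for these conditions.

9720 ft

Pressure altitude = 12330 + (1013 − 1024) × 30 = 12330 + (-330) = 12000 ft.
ISA temperature at 12000 ft = 15 − 2 × (12000/1000) = -9°C.
ISA deviation = -28 − (-9) = -19°C.
Density altitude = 12000 + 120 × (-19) = 9720 ft.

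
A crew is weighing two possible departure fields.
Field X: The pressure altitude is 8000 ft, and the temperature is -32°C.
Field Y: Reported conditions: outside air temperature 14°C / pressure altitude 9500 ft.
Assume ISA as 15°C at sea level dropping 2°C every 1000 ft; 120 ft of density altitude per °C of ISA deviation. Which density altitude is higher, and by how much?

Field Y by 7380 ft

Field X: ISA temp = -1°C, deviation -31°C, DA = 8000 + 120 × (-31) = 4280 ft.
Field Y: ISA temp = -4°C, deviation +18°C, DA = 9500 + 120 × 18 = 11660 ft.
Field Y is higher by 11660 − 4280 = 7380 ft.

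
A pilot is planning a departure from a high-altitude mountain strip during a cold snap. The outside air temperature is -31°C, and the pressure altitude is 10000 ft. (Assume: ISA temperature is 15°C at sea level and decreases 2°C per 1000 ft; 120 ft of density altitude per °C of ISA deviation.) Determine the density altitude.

6880 ft

ISA temperature at 10000 ft = 15 − 2 × (10000/1000) = -5°C.
ISA deviation = -31 − (-5) = -26°C.
Density altitude = 10000 + 120 × (-26) = 10000 + (-3120) = 6880 ft.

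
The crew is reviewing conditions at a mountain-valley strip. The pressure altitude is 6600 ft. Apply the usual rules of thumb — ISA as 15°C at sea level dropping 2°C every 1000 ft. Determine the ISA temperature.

ISA temperature = 15 − 2 × (6600/1000) = 15 − 13.2 = 1.8°C.

1.8°C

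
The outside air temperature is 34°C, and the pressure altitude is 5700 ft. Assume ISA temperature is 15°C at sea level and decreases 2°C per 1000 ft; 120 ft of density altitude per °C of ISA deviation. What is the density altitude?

ISA temperature at 5700 ft = 15 − 2 × (5700/1000) = 3.6°C.
ISA deviation = 34 − 3.6 = +30.4°C.
Density altitude = 5700 + 120 × (30.4) = 5700 + (+3648) = 9348 ft.

9348 ft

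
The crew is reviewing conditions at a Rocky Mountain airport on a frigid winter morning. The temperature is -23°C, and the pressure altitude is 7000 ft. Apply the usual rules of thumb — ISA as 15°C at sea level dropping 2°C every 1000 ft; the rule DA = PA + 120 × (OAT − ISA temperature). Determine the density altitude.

ISA temperature at 7000 ft = 15 − 2 × (7000/1000) = 1°C.
ISA deviation = -23 − 1 = -24°C.
Density altitude = 7000 + 120 × (-24) = 7000 + (-2880) = 4120 ft.

4120 ft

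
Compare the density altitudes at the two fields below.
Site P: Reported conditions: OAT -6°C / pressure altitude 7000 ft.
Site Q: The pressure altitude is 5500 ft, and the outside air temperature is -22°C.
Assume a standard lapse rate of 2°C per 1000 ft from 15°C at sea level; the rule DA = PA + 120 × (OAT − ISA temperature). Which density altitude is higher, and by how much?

Site P by 3780 ft

Site P: ISA temp = 1°C, deviation -7°C, DA = 7000 + 120 × (-7) = 6160 ft.
Site Q: ISA temp = 4°C, deviation -26°C, DA = 5500 + 120 × (-26) = 2380 ft.
Site P is higher by 6160 − 2380 = 3780 ft.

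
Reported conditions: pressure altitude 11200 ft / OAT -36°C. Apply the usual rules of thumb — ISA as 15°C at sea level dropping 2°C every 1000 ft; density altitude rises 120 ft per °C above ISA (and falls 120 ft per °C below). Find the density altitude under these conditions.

7768 ft

ISA temperature at 11200 ft = 15 − 2 × (11200/1000) = -7.4°C.
ISA deviation = -36 − (-7.4) = -28.6°C.
Density altitude = 11200 + 120 × (-28.6) = 11200 + (-3432) = 7768 ft.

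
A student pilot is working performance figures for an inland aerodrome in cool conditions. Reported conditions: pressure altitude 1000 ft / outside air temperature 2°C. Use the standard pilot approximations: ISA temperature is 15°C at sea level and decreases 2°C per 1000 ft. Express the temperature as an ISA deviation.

ISA-11°C

ISA temperature at 1000 ft = 15 − 2 × (1000/1000) = 13°C.
Deviation = OAT − ISA = 2 − 13 = -11°C.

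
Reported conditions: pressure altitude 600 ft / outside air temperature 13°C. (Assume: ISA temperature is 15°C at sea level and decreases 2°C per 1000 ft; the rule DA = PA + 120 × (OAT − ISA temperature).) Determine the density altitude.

504 ft

ISA temperature at 600 ft = 15 − 2 × (600/1000) = 13.8°C.
ISA deviation = 13 − 13.8 = -0.8°C.
Density altitude = 600 + 120 × (-0.8) = 600 + (-96) = 504 ft.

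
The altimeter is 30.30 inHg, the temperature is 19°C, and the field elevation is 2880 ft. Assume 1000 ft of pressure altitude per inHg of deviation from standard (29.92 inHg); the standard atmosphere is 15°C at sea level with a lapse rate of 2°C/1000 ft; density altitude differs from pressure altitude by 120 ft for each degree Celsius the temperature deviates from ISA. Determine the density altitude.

Pressure altitude = 2880 + (29.92 − 30.30) × 1000 = 2880 + (-380) = 2500 ft.
ISA temperature at 2500 ft = 15 − 2 × (2500/1000) = 10°C.
ISA deviation = 19 − 10 = +9°C.
Density altitude = 2500 + 120 × (9) = 3580 ft.

3580 ft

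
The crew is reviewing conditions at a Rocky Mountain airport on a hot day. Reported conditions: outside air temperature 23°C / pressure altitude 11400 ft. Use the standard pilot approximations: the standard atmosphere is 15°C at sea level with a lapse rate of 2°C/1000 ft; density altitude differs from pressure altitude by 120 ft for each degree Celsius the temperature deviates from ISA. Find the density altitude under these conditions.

15096 ft

ISA temperature at 11400 ft = 15 − 2 × (11400/1000) = -7.8°C.
ISA deviation = 23 − (-7.8) = +30.8°C.
Density altitude = 11400 + 120 × (30.8) = 11400 + (+3696) = 15096 ft.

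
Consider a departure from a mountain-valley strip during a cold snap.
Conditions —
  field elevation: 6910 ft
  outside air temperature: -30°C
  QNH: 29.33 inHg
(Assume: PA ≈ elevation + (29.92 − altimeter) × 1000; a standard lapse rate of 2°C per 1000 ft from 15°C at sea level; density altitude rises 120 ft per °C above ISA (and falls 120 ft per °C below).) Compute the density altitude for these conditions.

Pressure altitude = 6910 + (29.92 − 29.33) × 1000 = 6910 + (+590) = 7500 ft.
ISA temperature at 7500 ft = 15 − 2 × (7500/1000) = 0°C.
ISA deviation = -30 − 0 = -30°C.
Density altitude = 7500 + 120 × (-30) = 3900 ft.

3900 ft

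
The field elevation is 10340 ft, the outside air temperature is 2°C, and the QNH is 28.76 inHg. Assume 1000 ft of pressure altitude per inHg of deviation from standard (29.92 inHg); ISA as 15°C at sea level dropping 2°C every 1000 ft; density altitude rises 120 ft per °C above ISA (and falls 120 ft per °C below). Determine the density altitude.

Pressure altitude = 10340 + (29.92 − 28.76) × 1000 = 10340 + (+1160) = 11500 ft.
ISA temperature at 11500 ft = 15 − 2 × (11500/1000) = -8°C.
ISA deviation = 2 − (-8) = +10°C.
Density altitude = 11500 + 120 × (10) = 12700 ft.

12700 ft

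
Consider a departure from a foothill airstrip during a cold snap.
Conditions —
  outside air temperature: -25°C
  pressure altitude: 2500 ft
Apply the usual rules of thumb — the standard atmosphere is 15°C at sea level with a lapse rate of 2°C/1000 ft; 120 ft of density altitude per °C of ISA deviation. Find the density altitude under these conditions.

ISA temperature at 2500 ft = 15 − 2 × (2500/1000) = 10°C.
ISA deviation = -25 − 10 = -35°C.
Density altitude = 2500 + 120 × (-35) = 2500 + (-4200) = -1700 ft.

-1700 ft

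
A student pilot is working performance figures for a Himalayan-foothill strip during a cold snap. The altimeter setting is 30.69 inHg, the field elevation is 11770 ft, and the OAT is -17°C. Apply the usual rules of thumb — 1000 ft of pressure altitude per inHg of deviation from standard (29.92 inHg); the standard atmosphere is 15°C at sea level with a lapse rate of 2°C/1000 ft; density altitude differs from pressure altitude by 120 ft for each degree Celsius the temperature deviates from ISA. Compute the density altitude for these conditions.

Pressure altitude = 11770 + (29.92 − 30.69) × 1000 = 11770 + (-770) = 11000 ft.
ISA temperature at 11000 ft = 15 − 2 × (11000/1000) = -7°C.
ISA deviation = -17 − (-7) = -10°C.
Density altitude = 11000 + 120 × (-10) = 9800 ft.

9800 ft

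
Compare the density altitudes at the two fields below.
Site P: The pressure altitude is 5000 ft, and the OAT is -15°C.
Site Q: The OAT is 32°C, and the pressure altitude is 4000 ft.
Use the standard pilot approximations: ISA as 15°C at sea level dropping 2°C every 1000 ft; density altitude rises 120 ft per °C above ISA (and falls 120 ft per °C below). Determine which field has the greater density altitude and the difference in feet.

Site Q by 4400 ft

Site P: ISA temp = 5°C, deviation -20°C, DA = 5000 + 120 × (-20) = 2600 ft.
Site Q: ISA temp = 7°C, deviation +25°C, DA = 4000 + 120 × 25 = 7000 ft.
Site Q is higher by 7000 − 2600 = 4400 ft.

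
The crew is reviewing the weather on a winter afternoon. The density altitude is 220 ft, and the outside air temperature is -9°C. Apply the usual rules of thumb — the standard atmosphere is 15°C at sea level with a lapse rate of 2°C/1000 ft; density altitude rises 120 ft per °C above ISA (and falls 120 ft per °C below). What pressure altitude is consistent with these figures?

2500 ft

DA = PA + 120 × (OAT − (15 − 2·PA/1000)) = PA + 120·OAT − 1800 + 0.24·PA = 1.24·PA + 120·OAT − 1800.
So 1.24·PA = 220 − 120 × (-9) + 1800 = 3100.
PA = 3100 / 1.24 = 2500 ft.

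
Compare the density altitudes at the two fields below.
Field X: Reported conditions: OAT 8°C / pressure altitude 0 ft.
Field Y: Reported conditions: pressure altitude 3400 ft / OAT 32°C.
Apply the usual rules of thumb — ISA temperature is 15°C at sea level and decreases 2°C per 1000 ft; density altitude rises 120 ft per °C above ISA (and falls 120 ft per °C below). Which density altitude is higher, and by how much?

Field X: ISA temp = 15°C, deviation -7°C, DA = 0 + 120 × (-7) = -840 ft.
Field Y: ISA temp = 8.2°C, deviation +23.8°C, DA = 3400 + 120 × 23.8 = 6256 ft.
Field Y is higher by 6256 − (-840) = 7096 ft.

Field Y by 7096 ft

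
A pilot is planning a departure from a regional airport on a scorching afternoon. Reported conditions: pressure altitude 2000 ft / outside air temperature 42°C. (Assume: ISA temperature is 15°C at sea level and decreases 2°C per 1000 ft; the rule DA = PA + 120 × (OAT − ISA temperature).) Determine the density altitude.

5720 ft

ISA temperature at 2000 ft = 15 − 2 × (2000/1000) = 11°C.
ISA deviation = 42 − 11 = +31°C.
Density altitude = 2000 + 120 × (31) = 2000 + (+3720) = 5720 ft.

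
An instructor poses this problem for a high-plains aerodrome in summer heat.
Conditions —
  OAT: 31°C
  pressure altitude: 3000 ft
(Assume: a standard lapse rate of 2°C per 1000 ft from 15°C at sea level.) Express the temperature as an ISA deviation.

ISA+22°C

ISA temperature at 3000 ft = 15 − 2 × (3000/1000) = 9°C.
Deviation = OAT − ISA = 31 − 9 = +22°C.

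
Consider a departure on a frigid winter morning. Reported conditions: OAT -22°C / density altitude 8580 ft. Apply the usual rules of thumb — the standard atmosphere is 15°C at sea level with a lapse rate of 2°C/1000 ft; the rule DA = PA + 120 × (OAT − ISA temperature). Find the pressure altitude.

DA = PA + 120 × (OAT − (15 − 2·PA/1000)) = PA + 120·OAT − 1800 + 0.24·PA = 1.24·PA + 120·OAT − 1800.
So 1.24·PA = 8580 − 120 × (-22) + 1800 = 13020.
PA = 13020 / 1.24 = 10500 ft.

10500 ft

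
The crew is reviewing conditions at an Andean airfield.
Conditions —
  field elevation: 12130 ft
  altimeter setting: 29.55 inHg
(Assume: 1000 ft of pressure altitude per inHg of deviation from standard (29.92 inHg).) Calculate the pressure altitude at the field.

Pressure correction = (29.92 − 29.55) × 1000 = +370 ft.
Pressure altitude = 12130 + (+370) = 12500 ft.

12500 ft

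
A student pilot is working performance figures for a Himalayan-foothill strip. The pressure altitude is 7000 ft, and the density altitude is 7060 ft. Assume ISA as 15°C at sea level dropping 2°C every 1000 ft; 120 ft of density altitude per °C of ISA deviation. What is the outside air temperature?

1.5°C

Density altitude − pressure altitude = 7060 − 7000 = +60 ft.
At 120 ft/°C that is an ISA deviation of 60/120 = +0.5°C.
ISA temperature at 7000 ft = 15 − 2 × (7000/1000) = 1°C.
OAT = ISA + deviation = 1 + (+0.5) = 1.5°C.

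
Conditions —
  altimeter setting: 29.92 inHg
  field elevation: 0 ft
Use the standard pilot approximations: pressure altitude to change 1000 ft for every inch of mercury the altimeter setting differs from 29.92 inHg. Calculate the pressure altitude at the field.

Pressure correction = (29.92 − 29.92) × 1000 = 0 ft.
Pressure altitude = 0 + (0) = 0 ft.

0 ft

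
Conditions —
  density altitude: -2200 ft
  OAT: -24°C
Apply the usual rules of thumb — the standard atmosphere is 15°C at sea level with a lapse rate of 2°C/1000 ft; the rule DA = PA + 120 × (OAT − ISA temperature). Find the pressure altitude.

DA = PA + 120 × (OAT − (15 − 2·PA/1000)) = PA + 120·OAT − 1800 + 0.24·PA = 1.24·PA + 120·OAT − 1800.
So 1.24·PA = -2200 − 120 × (-24) + 1800 = 2480.
PA = 2480 / 1.24 = 2000 ft.

2000 ft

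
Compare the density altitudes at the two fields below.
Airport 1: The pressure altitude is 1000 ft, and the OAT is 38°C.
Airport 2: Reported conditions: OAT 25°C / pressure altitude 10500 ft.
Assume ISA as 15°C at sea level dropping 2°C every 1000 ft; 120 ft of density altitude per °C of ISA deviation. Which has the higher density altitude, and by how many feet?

Airport 2 by 10220 ft

Airport 1: ISA temp = 13°C, deviation +25°C, DA = 1000 + 120 × 25 = 4000 ft.
Airport 2: ISA temp = -6°C, deviation +31°C, DA = 10500 + 120 × 31 = 14220 ft.
Airport 2 is higher by 14220 − 4000 = 10220 ft.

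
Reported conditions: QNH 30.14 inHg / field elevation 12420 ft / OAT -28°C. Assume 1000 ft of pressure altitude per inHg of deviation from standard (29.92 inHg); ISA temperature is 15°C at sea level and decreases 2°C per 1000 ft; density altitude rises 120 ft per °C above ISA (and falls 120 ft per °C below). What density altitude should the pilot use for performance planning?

Pressure altitude = 12420 + (29.92 − 30.14) × 1000 = 12420 + (-220) = 12200 ft.
ISA temperature at 12200 ft = 15 − 2 × (12200/1000) = -9.4°C.
ISA deviation = -28 − (-9.4) = -18.6°C.
Density altitude = 12200 + 120 × (-18.6) = 9968 ft.

9968 ft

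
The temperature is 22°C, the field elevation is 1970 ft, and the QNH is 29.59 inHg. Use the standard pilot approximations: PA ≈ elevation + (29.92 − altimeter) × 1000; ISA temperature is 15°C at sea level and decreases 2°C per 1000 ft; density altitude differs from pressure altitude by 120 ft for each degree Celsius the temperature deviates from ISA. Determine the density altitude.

3692 ft

Pressure altitude = 1970 + (29.92 − 29.59) × 1000 = 1970 + (+330) = 2300 ft.
ISA temperature at 2300 ft = 15 − 2 × (2300/1000) = 10.4°C.
ISA deviation = 22 − 10.4 = +11.6°C.
Density altitude = 2300 + 120 × (11.6) = 3692 ft.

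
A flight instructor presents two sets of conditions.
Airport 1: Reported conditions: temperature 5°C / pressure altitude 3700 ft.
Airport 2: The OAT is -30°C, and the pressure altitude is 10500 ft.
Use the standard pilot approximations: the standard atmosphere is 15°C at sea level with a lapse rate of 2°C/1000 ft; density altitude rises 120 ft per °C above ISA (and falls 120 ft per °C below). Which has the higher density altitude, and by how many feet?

Airport 1: ISA temp = 7.6°C, deviation -2.6°C, DA = 3700 + 120 × (-2.6) = 3388 ft.
Airport 2: ISA temp = -6°C, deviation -24°C, DA = 10500 + 120 × (-24) = 7620 ft.
Airport 2 is higher by 7620 − 3388 = 4232 ft.

Airport 2 by 4232 ft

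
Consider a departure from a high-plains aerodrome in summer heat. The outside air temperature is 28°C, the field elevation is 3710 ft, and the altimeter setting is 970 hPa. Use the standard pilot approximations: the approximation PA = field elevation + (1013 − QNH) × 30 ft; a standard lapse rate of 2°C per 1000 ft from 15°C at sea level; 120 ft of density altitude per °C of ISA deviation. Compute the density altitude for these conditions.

Pressure altitude = 3710 + (1013 − 970) × 30 = 3710 + (+1290) = 5000 ft.
ISA temperature at 5000 ft = 15 − 2 × (5000/1000) = 5°C.
ISA deviation = 28 − 5 = +23°C.
Density altitude = 5000 + 120 × (23) = 7760 ft.

7760 ft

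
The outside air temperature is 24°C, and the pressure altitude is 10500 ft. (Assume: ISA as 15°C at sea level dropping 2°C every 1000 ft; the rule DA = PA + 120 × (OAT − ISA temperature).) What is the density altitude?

ISA temperature at 10500 ft = 15 − 2 × (10500/1000) = -6°C.
ISA deviation = 24 − (-6) = +30°C.
Density altitude = 10500 + 120 × (30) = 10500 + (+3600) = 14100 ft.

14100 ft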